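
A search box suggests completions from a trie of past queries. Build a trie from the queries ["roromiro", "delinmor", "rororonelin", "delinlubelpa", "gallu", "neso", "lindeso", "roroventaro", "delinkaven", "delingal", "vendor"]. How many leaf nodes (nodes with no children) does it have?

Leaves are exactly the stored words that no other stored word extends.
Those words: "delingal", "delinkaven", "delinlubelpa", "delinmor", "gallu", "lindeso", "neso", "roromiro", "rororonelin", "roroventaro", "vendor"
Leaf count: 11

11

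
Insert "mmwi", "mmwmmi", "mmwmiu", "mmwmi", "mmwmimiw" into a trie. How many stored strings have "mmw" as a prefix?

Walk to "mmw"; the words in its subtree are exactly those with that prefix.
Matches: "mmwi", "mmwmi", "mmwmimiw", "mmwmiu", "mmwmmi"
Count: 5

5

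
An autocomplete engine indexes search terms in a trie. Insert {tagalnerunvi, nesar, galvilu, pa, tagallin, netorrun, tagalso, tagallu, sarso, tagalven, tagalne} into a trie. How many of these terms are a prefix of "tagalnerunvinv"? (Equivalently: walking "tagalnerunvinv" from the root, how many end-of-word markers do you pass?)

2

Check each prefix of "tagalnerunvinv" against the stored set — each match is an end-marker on the path.
Prefixes of the query that are stored words: "tagalne", "tagalnerunvi"
Count: 2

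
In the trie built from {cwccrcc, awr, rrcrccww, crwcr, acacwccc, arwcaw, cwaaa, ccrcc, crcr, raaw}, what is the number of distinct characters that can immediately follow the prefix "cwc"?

1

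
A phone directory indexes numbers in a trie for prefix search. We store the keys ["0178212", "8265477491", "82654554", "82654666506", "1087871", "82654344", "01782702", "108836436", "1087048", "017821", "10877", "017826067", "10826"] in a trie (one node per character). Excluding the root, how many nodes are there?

Trace insertions, counting only characters that open a new branch:
  "0178212" → 7 new (0, 1, 7, 8, 2, 1, 2)
  "8265477491" → 10 new (8, 2, 6, 5, 4, 7, 7, 4, 9, 1)
  "82654554" → prefix "82654" already present; 3 new (5, 5, 4)
  "82654666506" → prefix "82654" already present; 6 new (6, 6, 6, 5, 0, 6)
  "1087871" → 7 new (1, 0, 8, 7, 8, 7, 1)
  "82654344" → prefix "82654" already present; 3 new (3, 4, 4)
  "01782702" → prefix "01782" already present; 3 new (7, 0, 2)
  "108836436" → prefix "108" already present; 6 new (8, 3, 6, 4, 3, 6)
  "1087048" → prefix "1087" already present; 3 new (0, 4, 8)
  "017821" → prefix "017821" already present; 0 new (none)
  "10877" → prefix "1087" already present; 1 new (7)
  "017826067" → prefix "01782" already present; 4 new (6, 0, 6, 7)
  "10826" → prefix "108" already present; 2 new (2, 6)
Total nodes = 7 + 10 + 3 + 6 + 7 + 3 + 3 + 6 + 3 + 0 + 1 + 4 + 2 = 55

55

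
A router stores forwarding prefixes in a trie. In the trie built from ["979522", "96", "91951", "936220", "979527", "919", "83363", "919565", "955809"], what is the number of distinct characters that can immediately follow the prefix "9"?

Walk "9" from the root, arriving at one node.
Distinct next characters after "9": 1, 3, 5, 6, 7.
That node has 5 child edges.

5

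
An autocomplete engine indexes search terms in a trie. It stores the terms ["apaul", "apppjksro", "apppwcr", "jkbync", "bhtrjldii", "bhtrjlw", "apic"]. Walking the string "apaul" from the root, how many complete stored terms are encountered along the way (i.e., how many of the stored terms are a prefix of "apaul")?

1

Traverse "apaul" character by character; count nodes along the way that are marked as word ends.
Prefixes of the query that are stored words: "apaul"
Count: 1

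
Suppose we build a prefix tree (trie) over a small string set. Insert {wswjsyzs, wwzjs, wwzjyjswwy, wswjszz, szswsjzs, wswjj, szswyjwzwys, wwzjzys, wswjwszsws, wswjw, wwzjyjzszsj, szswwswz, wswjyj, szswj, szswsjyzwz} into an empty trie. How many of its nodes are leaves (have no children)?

14

Leaves are exactly the stored words that no other stored word extends.
Those words: "szswj", "szswsjyzwz", "szswsjzs", "szswwswz", "szswyjwzwys", "wswjj", "wswjsyzs", "wswjszz", "wswjwszsws", "wswjyj", "wwzjs", "wwzjyjswwy", "wwzjyjzszsj", "wwzjzys"
Leaf count: 14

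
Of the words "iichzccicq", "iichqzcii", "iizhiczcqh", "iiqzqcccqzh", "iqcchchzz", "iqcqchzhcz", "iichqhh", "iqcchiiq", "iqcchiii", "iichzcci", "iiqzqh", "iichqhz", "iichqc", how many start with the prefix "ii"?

9

Traverse to the node for "ii", then collect every word in that subtree.
Matches: "iichqc", "iichqhh", "iichqhz", "iichqzcii", "iichzcci", "iichzccicq", "iiqzqcccqzh", "iiqzqh", "iizhiczcqh"
Count: 9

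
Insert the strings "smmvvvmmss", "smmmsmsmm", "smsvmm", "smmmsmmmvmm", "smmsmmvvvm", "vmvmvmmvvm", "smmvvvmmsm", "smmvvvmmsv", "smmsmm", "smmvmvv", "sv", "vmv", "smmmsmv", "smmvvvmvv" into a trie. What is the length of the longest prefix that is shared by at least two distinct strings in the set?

9

Equivalently: take the maximum, over all pairs, of their longest common prefix length.
"smmvvvmmsm" and "smmvvvmmss" agree on "smmvvvmms" (9 characters) before diverging; nothing deeper is shared.
Longest shared-prefix length: 9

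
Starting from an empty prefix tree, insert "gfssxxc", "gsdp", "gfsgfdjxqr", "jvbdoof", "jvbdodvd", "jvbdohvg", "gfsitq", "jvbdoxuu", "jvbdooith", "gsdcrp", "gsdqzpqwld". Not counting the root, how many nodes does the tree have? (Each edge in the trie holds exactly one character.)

Count nodes per top-level branch (shared prefixes stored once):
  'g'-branch (gfsgfdjxqr, gfsitq, gfssxxc, gsdcrp, gsdp, gsdqzpqwld): 30 nodes
  'j'-branch (jvbdodvd, jvbdohvg, jvbdoof, jvbdooith, jvbdoxuu): 19 nodes
Sum: 49

49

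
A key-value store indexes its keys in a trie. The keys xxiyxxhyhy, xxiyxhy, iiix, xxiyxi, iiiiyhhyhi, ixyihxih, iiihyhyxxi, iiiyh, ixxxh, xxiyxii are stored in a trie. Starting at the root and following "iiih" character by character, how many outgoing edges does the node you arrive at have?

1

The children of the "iiih" node are the distinct next characters among strings starting with "iiih".
Characters that immediately follow "iiih" among the stored strings: {y}.
That node has 1 child edge.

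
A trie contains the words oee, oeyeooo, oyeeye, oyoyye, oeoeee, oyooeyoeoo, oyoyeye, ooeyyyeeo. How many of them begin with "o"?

8

Filter for entries beginning with "o":
Matches: "oee", "oeoeee", "oeyeooo", "ooeyyyeeo", "oyeeye", "oyooeyoeoo", "oyoyeye", "oyoyye"
Count: 8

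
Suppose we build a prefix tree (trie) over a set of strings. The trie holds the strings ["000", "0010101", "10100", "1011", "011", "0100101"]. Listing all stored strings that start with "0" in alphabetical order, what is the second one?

Words with prefix "0", in lexicographic order: "000", "0010101", "0100101", "011"
The 2nd is 0010101.

0010101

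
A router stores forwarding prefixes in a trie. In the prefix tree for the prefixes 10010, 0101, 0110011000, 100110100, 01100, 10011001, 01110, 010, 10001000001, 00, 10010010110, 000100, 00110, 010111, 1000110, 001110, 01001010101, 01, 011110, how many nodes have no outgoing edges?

13

A leaf is a node with no children — equivalently, the end of a word that is not a proper prefix of any other stored word.
Those words: "000100", "00110", "001110", "01001010101", "010111", "0110011000", "01110", "011110", "10001000001", "1000110", "10010010110", "10011001", "100110100"
Leaf count: 13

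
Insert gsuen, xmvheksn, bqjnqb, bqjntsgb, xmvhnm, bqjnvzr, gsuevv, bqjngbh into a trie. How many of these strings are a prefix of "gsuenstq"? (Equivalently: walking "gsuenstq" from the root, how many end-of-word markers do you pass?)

1

Walk "gsuenstq" from the root; an end-of-word marker is hit whenever a stored word is a prefix of "gsuenstq".
Prefixes of the query that are stored words: "gsuen"
Count: 1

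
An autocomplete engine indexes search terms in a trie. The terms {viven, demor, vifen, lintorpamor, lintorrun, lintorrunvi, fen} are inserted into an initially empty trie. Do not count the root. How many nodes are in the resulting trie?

32

Count nodes per top-level branch (shared prefixes stored once):
  'd'-branch (demor): 5 nodes
  'f'-branch (fen): 3 nodes
  'l'-branch (lintorpamor, lintorrun, lintorrunvi): 16 nodes
  'v'-branch (vifen, viven): 8 nodes
Sum: 32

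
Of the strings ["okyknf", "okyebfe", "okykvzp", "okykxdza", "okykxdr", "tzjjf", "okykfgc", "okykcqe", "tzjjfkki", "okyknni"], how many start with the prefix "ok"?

Filter for entries beginning with "ok":
Words under "ok": okyebfe, okykcqe, okykfgc, okyknf, okyknni, okykvzp, okykxdr, okykxdza
Count: 8

8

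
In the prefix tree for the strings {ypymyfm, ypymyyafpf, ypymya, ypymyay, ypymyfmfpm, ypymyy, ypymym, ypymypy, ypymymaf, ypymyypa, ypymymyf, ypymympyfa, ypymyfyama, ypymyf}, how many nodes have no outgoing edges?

9

Leaves are exactly the stored words that no other stored word extends.
Those words: "ypymyay", "ypymyfmfpm", "ypymyfyama", "ypymymaf", "ypymympyfa", "ypymymyf", "ypymypy", "ypymyyafpf", "ypymyypa"
Leaf count: 9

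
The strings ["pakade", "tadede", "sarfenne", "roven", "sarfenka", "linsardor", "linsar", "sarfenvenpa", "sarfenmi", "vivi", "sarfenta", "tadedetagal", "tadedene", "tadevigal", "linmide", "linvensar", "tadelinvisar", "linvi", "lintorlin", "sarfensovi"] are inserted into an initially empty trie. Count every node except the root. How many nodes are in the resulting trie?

90

Insert word by word; a character creates a node only if that edge doesn't already exist:
  "pakade" → 6 new (p, a, k, a, d, e)
  "tadede" → 6 new (t, a, d, e, d, e)
  "sarfenne" → 8 new (s, a, r, f, e, n, n, e)
  "roven" → 5 new (r, o, v, e, n)
  "sarfenka" → prefix "sarfen" already present; 2 new (k, a)
  "linsardor" → 9 new (l, i, n, s, a, r, d, o, r)
  "linsar" → prefix "linsar" already present; 0 new (none)
  "sarfenvenpa" → prefix "sarfen" already present; 5 new (v, e, n, p, a)
  "sarfenmi" → prefix "sarfen" already present; 2 new (m, i)
  "vivi" → 4 new (v, i, v, i)
  "sarfenta" → prefix "sarfen" already present; 2 new (t, a)
  "tadedetagal" → prefix "tadede" already present; 5 new (t, a, g, a, l)
  "tadedene" → prefix "tadede" already present; 2 new (n, e)
  "tadevigal" → prefix "tade" already present; 5 new (v, i, g, a, l)
  "linmide" → prefix "lin" already present; 4 new (m, i, d, e)
  "linvensar" → prefix "lin" already present; 6 new (v, e, n, s, a, r)
  "tadelinvisar" → prefix "tade" already present; 8 new (l, i, n, v, i, s, a, r)
  "linvi" → prefix "linv" already present; 1 new (i)
  "lintorlin" → prefix "lin" already present; 6 new (t, o, r, l, i, n)
  "sarfensovi" → prefix "sarfen" already present; 4 new (s, o, v, i)
Total nodes = 6 + 6 + 8 + 5 + 2 + 9 + 0 + 5 + 2 + 4 + 2 + 5 + 2 + 5 + 4 + 6 + 8 + 1 + 6 + 4 = 90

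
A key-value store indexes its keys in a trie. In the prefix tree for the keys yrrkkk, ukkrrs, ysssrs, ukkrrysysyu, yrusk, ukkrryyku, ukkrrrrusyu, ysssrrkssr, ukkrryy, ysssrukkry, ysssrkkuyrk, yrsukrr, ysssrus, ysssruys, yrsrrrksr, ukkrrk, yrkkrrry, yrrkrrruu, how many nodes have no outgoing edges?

17

A leaf is a node with no children — equivalently, the end of a word that is not a proper prefix of any other stored word.
Those words: "ukkrrk", "ukkrrrrusyu", "ukkrrs", "ukkrrysysyu", "ukkrryyku", "yrkkrrry", "yrrkkk", "yrrkrrruu", "yrsrrrksr", "yrsukrr", "yrusk", "ysssrkkuyrk", "ysssrrkssr", "ysssrs", "ysssrukkry", "ysssrus", "ysssruys"
Leaf count: 17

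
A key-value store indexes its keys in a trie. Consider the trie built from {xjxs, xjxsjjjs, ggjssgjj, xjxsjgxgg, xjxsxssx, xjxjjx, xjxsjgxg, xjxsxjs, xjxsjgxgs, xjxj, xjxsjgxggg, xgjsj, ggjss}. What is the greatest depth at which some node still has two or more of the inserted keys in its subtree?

9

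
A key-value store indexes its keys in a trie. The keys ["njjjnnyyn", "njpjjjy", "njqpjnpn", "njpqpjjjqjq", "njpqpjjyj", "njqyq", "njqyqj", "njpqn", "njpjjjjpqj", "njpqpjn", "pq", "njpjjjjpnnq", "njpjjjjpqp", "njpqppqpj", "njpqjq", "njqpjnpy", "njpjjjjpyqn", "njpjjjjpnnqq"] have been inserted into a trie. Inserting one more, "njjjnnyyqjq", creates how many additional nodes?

3

"njjjnnyy" is already a path in the trie; the remaining "qjq" must be added.
New nodes needed: |"njjjnnyyqjq"| − 8 = 11 − 8 = 3.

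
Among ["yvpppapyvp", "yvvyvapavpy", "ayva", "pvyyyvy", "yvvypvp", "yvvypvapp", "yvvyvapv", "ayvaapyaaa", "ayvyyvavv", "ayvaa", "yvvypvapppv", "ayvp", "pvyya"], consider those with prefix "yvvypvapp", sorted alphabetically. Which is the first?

DFS of the "yvvypvapp" subtree visits, in order: "yvvypvapp", "yvvypvapppv"
Position 1: yvvypvapp

yvvypvapp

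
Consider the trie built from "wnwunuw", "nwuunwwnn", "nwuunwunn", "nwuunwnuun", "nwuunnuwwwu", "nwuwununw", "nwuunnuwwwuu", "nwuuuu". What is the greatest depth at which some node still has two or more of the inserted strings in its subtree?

The deepest shared node is where two words last agree before diverging.
e.g. "nwuunnuwwwu" and "nwuunnuwwwuu" share the prefix "nwuunnuwwwu" of length 11; no pair shares a longer one.
Longest shared-prefix length: 11

11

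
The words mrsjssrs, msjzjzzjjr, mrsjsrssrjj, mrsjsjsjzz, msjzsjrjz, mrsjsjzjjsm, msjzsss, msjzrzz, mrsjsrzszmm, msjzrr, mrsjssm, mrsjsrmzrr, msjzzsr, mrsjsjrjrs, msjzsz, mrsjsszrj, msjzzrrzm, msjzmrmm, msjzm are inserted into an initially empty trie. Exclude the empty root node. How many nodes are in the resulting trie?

Insert word by word; a character creates a node only if that edge doesn't already exist:
  "mrsjssrs" → 8 new (m, r, s, j, s, s, r, s)
  "msjzjzzjjr" → prefix "m" already present; 9 new (s, j, z, j, z, z, j, j, r)
  "mrsjsrssrjj" → prefix "mrsjs" already present; 6 new (r, s, s, r, j, j)
  "mrsjsjsjzz" → prefix "mrsjs" already present; 5 new (j, s, j, z, z)
  "msjzsjrjz" → prefix "msjz" already present; 5 new (s, j, r, j, z)
  "mrsjsjzjjsm" → prefix "mrsjsj" already present; 5 new (z, j, j, s, m)
  "msjzsss" → prefix "msjzs" already present; 2 new (s, s)
  "msjzrzz" → prefix "msjz" already present; 3 new (r, z, z)
  "mrsjsrzszmm" → prefix "mrsjsr" already present; 5 new (z, s, z, m, m)
  "msjzrr" → prefix "msjzr" already present; 1 new (r)
  "mrsjssm" → prefix "mrsjss" already present; 1 new (m)
  "mrsjsrmzrr" → prefix "mrsjsr" already present; 4 new (m, z, r, r)
  "msjzzsr" → prefix "msjz" already present; 3 new (z, s, r)
  "mrsjsjrjrs" → prefix "mrsjsj" already present; 4 new (r, j, r, s)
  "msjzsz" → prefix "msjzs" already present; 1 new (z)
  "mrsjsszrj" → prefix "mrsjss" already present; 3 new (z, r, j)
  "msjzzrrzm" → prefix "msjzz" already present; 4 new (r, r, z, m)
  "msjzmrmm" → prefix "msjz" already present; 4 new (m, r, m, m)
  "msjzm" → prefix "msjzm" already present; 0 new (none)
Total nodes = 8 + 9 + 6 + 5 + 5 + 5 + 2 + 3 + 5 + 1 + 1 + 4 + 3 + 4 + 1 + 3 + 4 + 4 + 0 = 73

73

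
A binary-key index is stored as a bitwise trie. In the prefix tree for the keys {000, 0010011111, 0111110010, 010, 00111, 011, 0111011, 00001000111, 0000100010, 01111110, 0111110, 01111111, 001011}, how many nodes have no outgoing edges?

10

A leaf is a node with no children — equivalently, the end of a word that is not a proper prefix of any other stored word.
Those words: "0000100010", "00001000111", "0010011111", "001011", "00111", "010", "0111011", "0111110010", "01111110", "01111111"
Leaf count: 10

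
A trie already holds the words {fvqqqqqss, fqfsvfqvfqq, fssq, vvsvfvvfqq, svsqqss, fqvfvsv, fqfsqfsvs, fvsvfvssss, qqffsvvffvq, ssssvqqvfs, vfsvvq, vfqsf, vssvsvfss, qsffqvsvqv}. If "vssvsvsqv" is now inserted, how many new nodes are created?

3

"vssvsv" is already a path in the trie; the remaining "sqv" must be added.
So 9 − 6 = 3 new nodes.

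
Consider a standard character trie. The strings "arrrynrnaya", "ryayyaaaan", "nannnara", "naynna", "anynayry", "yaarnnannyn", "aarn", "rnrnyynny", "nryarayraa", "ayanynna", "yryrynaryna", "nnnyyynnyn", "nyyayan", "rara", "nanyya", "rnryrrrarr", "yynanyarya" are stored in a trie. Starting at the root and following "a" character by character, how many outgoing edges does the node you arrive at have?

4

Walk "a" from the root, arriving at one node.
Distinct next characters after "a": a, n, r, y.
That node has 4 child edges.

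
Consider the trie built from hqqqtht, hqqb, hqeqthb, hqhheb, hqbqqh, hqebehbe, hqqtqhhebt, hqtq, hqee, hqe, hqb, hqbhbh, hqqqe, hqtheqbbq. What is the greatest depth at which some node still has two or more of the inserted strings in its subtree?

Look for the deepest trie node that still has at least two words in its subtree.
"hqqqe" and "hqqqtht" agree on "hqqq" (4 characters) before diverging; nothing deeper is shared.
Longest shared-prefix length: 4

4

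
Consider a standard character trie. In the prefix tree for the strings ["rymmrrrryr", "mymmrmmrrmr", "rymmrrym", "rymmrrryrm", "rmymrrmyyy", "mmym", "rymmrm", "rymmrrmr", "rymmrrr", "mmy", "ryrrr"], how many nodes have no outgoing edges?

9

A leaf is a node with no children — equivalently, the end of a word that is not a proper prefix of any other stored word.
Those words: "mmym", "mymmrmmrrmr", "rmymrrmyyy", "rymmrm", "rymmrrmr", "rymmrrrryr", "rymmrrryrm", "rymmrrym", "ryrrr"
Leaf count: 9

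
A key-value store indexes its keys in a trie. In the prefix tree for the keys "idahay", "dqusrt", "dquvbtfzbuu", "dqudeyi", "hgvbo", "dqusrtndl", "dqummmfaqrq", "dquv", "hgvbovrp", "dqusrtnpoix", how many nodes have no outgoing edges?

7

Leaves are exactly the stored words that no other stored word extends.
Those words: "dqudeyi", "dqummmfaqrq", "dqusrtndl", "dqusrtnpoix", "dquvbtfzbuu", "hgvbovrp", "idahay"
Leaf count: 7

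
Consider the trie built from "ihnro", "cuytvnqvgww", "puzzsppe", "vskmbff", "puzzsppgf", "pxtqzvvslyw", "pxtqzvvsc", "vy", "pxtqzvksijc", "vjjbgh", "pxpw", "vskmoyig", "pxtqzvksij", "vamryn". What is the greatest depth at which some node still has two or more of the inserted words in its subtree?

The deepest shared node is where two words last agree before diverging.
e.g. "pxtqzvksij" and "pxtqzvksijc" share the prefix "pxtqzvksij" of length 10; no pair shares a longer one.
Longest shared-prefix length: 10

10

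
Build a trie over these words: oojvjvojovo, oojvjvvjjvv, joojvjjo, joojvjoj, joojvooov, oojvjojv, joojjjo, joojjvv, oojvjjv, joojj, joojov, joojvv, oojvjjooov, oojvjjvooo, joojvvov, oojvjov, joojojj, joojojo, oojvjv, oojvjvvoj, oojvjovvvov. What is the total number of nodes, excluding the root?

62

Insert word by word; a character creates a node only if that edge doesn't already exist:
  "oojvjvojovo" → 11 new (o, o, j, v, j, v, o, j, o, v, o)
  "oojvjvvjjvv" → prefix "oojvjv" already present; 5 new (v, j, j, v, v)
  "joojvjjo" → 8 new (j, o, o, j, v, j, j, o)
  "joojvjoj" → prefix "joojvj" already present; 2 new (o, j)
  "joojvooov" → prefix "joojv" already present; 4 new (o, o, o, v)
  "oojvjojv" → prefix "oojvj" already present; 3 new (o, j, v)
  "joojjjo" → prefix "jooj" already present; 3 new (j, j, o)
  "joojjvv" → prefix "joojj" already present; 2 new (v, v)
  "oojvjjv" → prefix "oojvj" already present; 2 new (j, v)
  "joojj" → prefix "joojj" already present; 0 new (none)
  "joojov" → prefix "jooj" already present; 2 new (o, v)
  "joojvv" → prefix "joojv" already present; 1 new (v)
  "oojvjjooov" → prefix "oojvjj" already present; 4 new (o, o, o, v)
  "oojvjjvooo" → prefix "oojvjjv" already present; 3 new (o, o, o)
  "joojvvov" → prefix "joojvv" already present; 2 new (o, v)
  "oojvjov" → prefix "oojvjo" already present; 1 new (v)
  "joojojj" → prefix "joojo" already present; 2 new (j, j)
  "joojojo" → prefix "joojoj" already present; 1 new (o)
  "oojvjv" → prefix "oojvjv" already present; 0 new (none)
  "oojvjvvoj" → prefix "oojvjvv" already present; 2 new (o, j)
  "oojvjovvvov" → prefix "oojvjov" already present; 4 new (v, v, o, v)
Total nodes = 11 + 5 + 8 + 2 + 4 + 3 + 3 + 2 + 2 + 0 + 2 + 1 + 4 + 3 + 2 + 1 + 2 + 1 + 0 + 2 + 4 = 62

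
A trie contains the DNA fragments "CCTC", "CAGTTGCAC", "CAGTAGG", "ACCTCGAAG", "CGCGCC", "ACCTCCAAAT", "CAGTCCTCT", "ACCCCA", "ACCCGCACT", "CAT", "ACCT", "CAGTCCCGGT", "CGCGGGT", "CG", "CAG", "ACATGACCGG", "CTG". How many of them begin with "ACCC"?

2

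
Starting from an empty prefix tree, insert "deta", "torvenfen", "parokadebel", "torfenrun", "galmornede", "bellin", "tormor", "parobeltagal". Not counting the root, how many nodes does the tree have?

57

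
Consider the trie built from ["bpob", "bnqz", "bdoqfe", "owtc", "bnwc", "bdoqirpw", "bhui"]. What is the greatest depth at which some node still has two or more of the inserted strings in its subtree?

The deepest shared node is where two words last agree before diverging.
"bdoqfe" and "bdoqirpw" agree on "bdoq" (4 characters) before diverging; nothing deeper is shared.
Longest shared-prefix length: 4

4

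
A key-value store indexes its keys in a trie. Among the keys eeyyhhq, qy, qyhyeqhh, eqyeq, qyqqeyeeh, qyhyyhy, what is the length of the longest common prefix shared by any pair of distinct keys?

Equivalently: take the maximum, over all pairs, of their longest common prefix length.
"qyhyeqhh" and "qyhyyhy" agree on "qyhy" (4 characters) before diverging; nothing deeper is shared.
Longest shared-prefix length: 4

4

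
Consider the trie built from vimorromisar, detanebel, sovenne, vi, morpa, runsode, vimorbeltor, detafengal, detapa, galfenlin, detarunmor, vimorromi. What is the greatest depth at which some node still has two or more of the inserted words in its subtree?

9

Equivalently: take the maximum, over all pairs, of their longest common prefix length.
e.g. "vimorromi" and "vimorromisar" share the prefix "vimorromi" of length 9; no pair shares a longer one.
Longest shared-prefix length: 9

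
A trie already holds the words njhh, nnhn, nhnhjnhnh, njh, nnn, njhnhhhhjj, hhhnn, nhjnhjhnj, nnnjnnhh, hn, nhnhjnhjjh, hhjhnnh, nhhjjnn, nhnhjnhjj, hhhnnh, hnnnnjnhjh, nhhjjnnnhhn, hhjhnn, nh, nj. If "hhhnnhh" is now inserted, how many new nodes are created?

Walking "hhhnnhh" from the root, the first 6 characters ("hhhnnh") follow existing edges; "h" is the first miss.
New nodes needed: |"hhhnnhh"| − 6 = 7 − 6 = 1.

1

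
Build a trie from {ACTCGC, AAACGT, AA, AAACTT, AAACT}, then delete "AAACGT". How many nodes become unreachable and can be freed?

A node on "AAACGT"'s path can go only if nothing else ends at it or branches off below it.
The suffix "GT" (2 nodes) is used only by "AAACGT"; the node for "AAAC" still has the child "T", so pruning stops there.
Nodes removed: 2

2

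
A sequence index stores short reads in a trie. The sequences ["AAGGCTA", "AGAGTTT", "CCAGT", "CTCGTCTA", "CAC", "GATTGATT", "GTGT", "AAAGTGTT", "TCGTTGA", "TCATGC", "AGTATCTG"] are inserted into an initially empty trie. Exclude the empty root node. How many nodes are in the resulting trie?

61

Trace insertions, counting only characters that open a new branch:
  "AAGGCTA" → 7 new (A, A, G, G, C, T, A)
  "AGAGTTT" → prefix "A" already present; 6 new (G, A, G, T, T, T)
  "CCAGT" → 5 new (C, C, A, G, T)
  "CTCGTCTA" → prefix "C" already present; 7 new (T, C, G, T, C, T, A)
  "CAC" → prefix "C" already present; 2 new (A, C)
  "GATTGATT" → 8 new (G, A, T, T, G, A, T, T)
  "GTGT" → prefix "G" already present; 3 new (T, G, T)
  "AAAGTGTT" → prefix "AA" already present; 6 new (A, G, T, G, T, T)
  "TCGTTGA" → 7 new (T, C, G, T, T, G, A)
  "TCATGC" → prefix "TC" already present; 4 new (A, T, G, C)
  "AGTATCTG" → prefix "AG" already present; 6 new (T, A, T, C, T, G)
Total nodes = 7 + 6 + 5 + 7 + 2 + 8 + 3 + 6 + 7 + 4 + 6 = 61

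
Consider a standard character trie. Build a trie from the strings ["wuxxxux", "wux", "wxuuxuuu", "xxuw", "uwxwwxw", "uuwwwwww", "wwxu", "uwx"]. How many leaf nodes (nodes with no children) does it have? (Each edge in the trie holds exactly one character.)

6

Leaves are exactly the stored words that no other stored word extends.
Those words: "uuwwwwww", "uwxwwxw", "wuxxxux", "wwxu", "wxuuxuuu", "xxuw"
Leaf count: 6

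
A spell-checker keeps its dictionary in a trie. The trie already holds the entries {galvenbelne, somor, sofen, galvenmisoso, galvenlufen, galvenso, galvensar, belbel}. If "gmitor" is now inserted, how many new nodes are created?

5

"g" is already a path in the trie; the remaining "mitor" must be added.
New nodes needed: |"gmitor"| − 1 = 6 − 1 = 5.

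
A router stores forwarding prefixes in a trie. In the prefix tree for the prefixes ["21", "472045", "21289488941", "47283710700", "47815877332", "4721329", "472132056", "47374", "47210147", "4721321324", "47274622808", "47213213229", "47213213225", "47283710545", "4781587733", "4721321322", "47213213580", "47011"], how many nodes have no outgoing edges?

A leaf is a node with no children — equivalently, the end of a word that is not a proper prefix of any other stored word.
Those words: "21289488941", "47011", "472045", "47210147", "472132056", "47213213225", "47213213229", "4721321324", "47213213580", "4721329", "47274622808", "47283710545", "47283710700", "47374", "47815877332"
Leaf count: 15

15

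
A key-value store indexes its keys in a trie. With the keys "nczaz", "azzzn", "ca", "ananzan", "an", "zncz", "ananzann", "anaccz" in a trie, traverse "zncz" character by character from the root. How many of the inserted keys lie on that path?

Walk "zncz" from the root; an end-of-word marker is hit whenever a stored word is a prefix of "zncz".
Prefixes of the query that are stored words: "zncz"
Count: 1

1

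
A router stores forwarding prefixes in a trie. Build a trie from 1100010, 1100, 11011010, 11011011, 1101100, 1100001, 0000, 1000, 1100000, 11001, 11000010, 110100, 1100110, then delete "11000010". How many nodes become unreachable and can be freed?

1

After clearing the end-marker at "11000010", prune upward until reaching a node still needed by another word.
The suffix "0" (1 node) is used only by "11000010"; "1100001" is itself a stored word, so pruning stops there.
Nodes removed: 1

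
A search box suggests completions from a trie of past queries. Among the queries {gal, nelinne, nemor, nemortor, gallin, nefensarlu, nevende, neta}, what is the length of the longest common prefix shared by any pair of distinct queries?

Look for the deepest trie node that still has at least two words in its subtree.
e.g. "nemor" and "nemortor" share the prefix "nemor" of length 5; no pair shares a longer one.
Longest shared-prefix length: 5

5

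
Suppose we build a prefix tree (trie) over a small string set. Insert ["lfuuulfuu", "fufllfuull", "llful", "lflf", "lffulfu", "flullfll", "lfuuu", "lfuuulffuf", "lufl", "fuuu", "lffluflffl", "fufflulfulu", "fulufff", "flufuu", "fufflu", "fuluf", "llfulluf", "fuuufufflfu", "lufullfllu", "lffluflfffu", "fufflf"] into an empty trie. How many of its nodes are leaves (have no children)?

16

Leaves are exactly the stored words that no other stored word extends.
Those words: "flufuu", "flullfll", "fufflf", "fufflulfulu", "fufllfuull", "fulufff", "fuuufufflfu", "lffluflfffu", "lffluflffl", "lffulfu", "lflf", "lfuuulffuf", "lfuuulfuu", "llfulluf", "lufl", "lufullfllu"
Leaf count: 16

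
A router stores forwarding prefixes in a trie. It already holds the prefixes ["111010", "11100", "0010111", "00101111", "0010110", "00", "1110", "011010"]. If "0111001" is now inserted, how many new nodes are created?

4

Walking "0111001" from the root, the first 3 characters ("011") follow existing edges; "1" is the first miss.
New nodes needed: |"0111001"| − 3 = 7 − 3 = 4.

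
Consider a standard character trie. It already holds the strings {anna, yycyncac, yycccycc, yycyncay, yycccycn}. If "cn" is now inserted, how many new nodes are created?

2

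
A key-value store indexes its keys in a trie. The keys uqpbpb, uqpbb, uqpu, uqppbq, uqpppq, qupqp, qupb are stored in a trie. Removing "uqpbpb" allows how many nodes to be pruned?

2

Walk "uqpbpb" from the leaf back toward the root, removing each node that no remaining word uses.
The suffix "pb" (2 nodes) is used only by "uqpbpb"; the node for "uqpb" still has the child "b", so pruning stops there.
Nodes removed: 2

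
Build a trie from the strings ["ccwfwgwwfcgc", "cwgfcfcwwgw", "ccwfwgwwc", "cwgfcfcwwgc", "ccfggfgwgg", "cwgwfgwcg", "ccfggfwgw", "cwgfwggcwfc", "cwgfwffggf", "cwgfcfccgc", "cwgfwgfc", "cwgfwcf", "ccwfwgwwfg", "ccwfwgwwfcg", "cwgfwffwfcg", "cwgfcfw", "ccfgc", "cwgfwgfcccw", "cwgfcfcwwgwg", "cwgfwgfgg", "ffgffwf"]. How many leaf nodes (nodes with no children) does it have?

Leaves are exactly the stored words that no other stored word extends.
Those words: "ccfgc", "ccfggfgwgg", "ccfggfwgw", "ccwfwgwwc", "ccwfwgwwfcgc", "ccwfwgwwfg", "cwgfcfccgc", "cwgfcfcwwgc", "cwgfcfcwwgwg", "cwgfcfw", "cwgfwcf", "cwgfwffggf", "cwgfwffwfcg", "cwgfwgfcccw", "cwgfwgfgg", "cwgfwggcwfc", "cwgwfgwcg", "ffgffwf"
Leaf count: 18

18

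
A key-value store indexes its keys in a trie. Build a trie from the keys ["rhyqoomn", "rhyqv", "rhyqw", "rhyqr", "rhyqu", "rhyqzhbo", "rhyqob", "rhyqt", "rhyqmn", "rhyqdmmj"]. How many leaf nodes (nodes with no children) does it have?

Leaves are exactly the stored words that no other stored word extends.
Those words: "rhyqdmmj", "rhyqmn", "rhyqob", "rhyqoomn", "rhyqr", "rhyqt", "rhyqu", "rhyqv", "rhyqw", "rhyqzhbo"
Leaf count: 10

10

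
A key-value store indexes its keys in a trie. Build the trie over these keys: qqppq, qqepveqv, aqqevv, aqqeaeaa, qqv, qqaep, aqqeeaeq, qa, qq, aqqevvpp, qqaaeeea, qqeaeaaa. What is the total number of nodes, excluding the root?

42

Insert word by word; a character creates a node only if that edge doesn't already exist:
  "qqppq" → 5 new (q, q, p, p, q)
  "qqepveqv" → prefix "qq" already present; 6 new (e, p, v, e, q, v)
  "aqqevv" → 6 new (a, q, q, e, v, v)
  "aqqeaeaa" → prefix "aqqe" already present; 4 new (a, e, a, a)
  "qqv" → prefix "qq" already present; 1 new (v)
  "qqaep" → prefix "qq" already present; 3 new (a, e, p)
  "aqqeeaeq" → prefix "aqqe" already present; 4 new (e, a, e, q)
  "qa" → prefix "q" already present; 1 new (a)
  "qq" → prefix "qq" already present; 0 new (none)
  "aqqevvpp" → prefix "aqqevv" already present; 2 new (p, p)
  "qqaaeeea" → prefix "qqa" already present; 5 new (a, e, e, e, a)
  "qqeaeaaa" → prefix "qqe" already present; 5 new (a, e, a, a, a)
Total nodes = 5 + 6 + 6 + 4 + 1 + 3 + 4 + 1 + 0 + 2 + 5 + 5 = 42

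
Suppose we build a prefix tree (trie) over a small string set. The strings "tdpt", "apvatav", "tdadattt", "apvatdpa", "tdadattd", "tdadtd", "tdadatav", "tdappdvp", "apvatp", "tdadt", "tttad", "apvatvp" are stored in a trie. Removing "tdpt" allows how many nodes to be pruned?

2

After clearing the end-marker at "tdpt", prune upward until reaching a node still needed by another word.
The suffix "pt" (2 nodes) is used only by "tdpt"; the node for "td" still has the child "a", so pruning stops there.
Nodes removed: 2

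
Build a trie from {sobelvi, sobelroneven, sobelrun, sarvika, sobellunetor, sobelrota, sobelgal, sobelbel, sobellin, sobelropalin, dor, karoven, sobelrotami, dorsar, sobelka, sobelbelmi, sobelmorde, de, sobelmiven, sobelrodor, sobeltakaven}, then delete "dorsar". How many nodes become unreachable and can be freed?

3

After clearing the end-marker at "dorsar", prune upward until reaching a node still needed by another word.
The suffix "sar" (3 nodes) is used only by "dorsar"; "dor" is itself a stored word, so pruning stops there.
Nodes removed: 3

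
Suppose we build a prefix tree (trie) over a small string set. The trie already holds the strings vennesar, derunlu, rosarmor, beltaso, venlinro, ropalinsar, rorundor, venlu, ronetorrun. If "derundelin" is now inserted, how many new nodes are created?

5

"derun" is already a path in the trie; the remaining "delin" must be added.
New nodes needed: |"derundelin"| − 5 = 10 − 5 = 5.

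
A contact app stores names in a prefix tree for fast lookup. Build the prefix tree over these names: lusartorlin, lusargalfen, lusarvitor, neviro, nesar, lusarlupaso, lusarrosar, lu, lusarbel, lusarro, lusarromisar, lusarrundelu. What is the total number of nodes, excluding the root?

56

For each word, the new-node count is its length minus the longest prefix already in the trie:
  "lusartorlin" → 11 new (l, u, s, a, r, t, o, r, l, i, n)
  "lusargalfen" → prefix "lusar" already present; 6 new (g, a, l, f, e, n)
  "lusarvitor" → prefix "lusar" already present; 5 new (v, i, t, o, r)
  "neviro" → 6 new (n, e, v, i, r, o)
  "nesar" → prefix "ne" already present; 3 new (s, a, r)
  "lusarlupaso" → prefix "lusar" already present; 6 new (l, u, p, a, s, o)
  "lusarrosar" → prefix "lusar" already present; 5 new (r, o, s, a, r)
  "lu" → prefix "lu" already present; 0 new (none)
  "lusarbel" → prefix "lusar" already present; 3 new (b, e, l)
  "lusarro" → prefix "lusarro" already present; 0 new (none)
  "lusarromisar" → prefix "lusarro" already present; 5 new (m, i, s, a, r)
  "lusarrundelu" → prefix "lusarr" already present; 6 new (u, n, d, e, l, u)
Total nodes = 11 + 6 + 5 + 6 + 3 + 6 + 5 + 0 + 3 + 0 + 5 + 6 = 56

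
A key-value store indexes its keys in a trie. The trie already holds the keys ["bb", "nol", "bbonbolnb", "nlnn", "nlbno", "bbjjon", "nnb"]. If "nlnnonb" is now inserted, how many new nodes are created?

3

"nlnn" is already a path in the trie; the remaining "onb" must be added.
New nodes needed: |"nlnnonb"| − 4 = 7 − 4 = 3.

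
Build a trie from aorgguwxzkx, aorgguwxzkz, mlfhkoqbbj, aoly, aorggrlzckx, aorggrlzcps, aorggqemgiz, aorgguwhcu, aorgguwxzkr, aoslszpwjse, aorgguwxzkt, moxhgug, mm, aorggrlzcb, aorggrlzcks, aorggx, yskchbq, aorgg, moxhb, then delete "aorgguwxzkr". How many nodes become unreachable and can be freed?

Walk "aorgguwxzkr" from the leaf back toward the root, removing each node that no remaining word uses.
The suffix "r" (1 node) is used only by "aorgguwxzkr"; the node for "aorgguwxzk" still has the child "x", so pruning stops there.
Nodes removed: 1

1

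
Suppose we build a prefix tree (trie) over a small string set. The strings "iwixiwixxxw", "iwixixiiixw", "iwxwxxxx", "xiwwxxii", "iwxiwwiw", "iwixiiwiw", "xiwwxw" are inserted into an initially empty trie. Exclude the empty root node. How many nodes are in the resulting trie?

Count nodes per top-level branch (shared prefixes stored once):
  'i'-branch (iwixiiwiw, iwixiwixxxw, iwixixiiixw, iwxiwwiw, iwxwxxxx): 32 nodes
  'x'-branch (xiwwxw, xiwwxxii): 9 nodes
Sum: 41

41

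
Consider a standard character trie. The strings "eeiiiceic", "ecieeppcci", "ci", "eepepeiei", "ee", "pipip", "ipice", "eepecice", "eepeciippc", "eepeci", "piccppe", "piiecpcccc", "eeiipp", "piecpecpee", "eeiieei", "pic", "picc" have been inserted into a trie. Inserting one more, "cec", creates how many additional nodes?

"c" is already a path in the trie; the remaining "ec" must be added.
New nodes needed: |"cec"| − 1 = 3 − 1 = 2.

2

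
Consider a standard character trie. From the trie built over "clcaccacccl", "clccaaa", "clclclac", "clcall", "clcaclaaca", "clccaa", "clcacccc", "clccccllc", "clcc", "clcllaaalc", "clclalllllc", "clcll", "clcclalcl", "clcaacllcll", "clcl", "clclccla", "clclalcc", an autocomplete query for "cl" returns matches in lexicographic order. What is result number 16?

DFS of the "cl" subtree visits, in order: "clcaacllcll", "clcaccacccl", "clcacccc", "clcaclaaca", "clcall", "clcc", "clccaa", "clccaaa", "clccccllc", "clcclalcl", "clcl", "clclalcc", "clclalllllc", "clclccla", "clclclac", "clcll", "clcllaaalc"
The 16th is clcll.

clcll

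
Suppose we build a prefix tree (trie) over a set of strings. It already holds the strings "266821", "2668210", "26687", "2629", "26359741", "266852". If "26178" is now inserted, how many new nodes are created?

3

"26" is already a path in the trie; the remaining "178" must be added.
Each of the 3 remaining characters creates one node.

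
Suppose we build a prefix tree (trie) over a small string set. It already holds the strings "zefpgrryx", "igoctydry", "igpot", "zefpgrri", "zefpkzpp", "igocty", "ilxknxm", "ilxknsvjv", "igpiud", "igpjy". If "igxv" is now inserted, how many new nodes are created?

2

"ig" is already a path in the trie; the remaining "xv" must be added.
Each of the 2 remaining characters creates one node.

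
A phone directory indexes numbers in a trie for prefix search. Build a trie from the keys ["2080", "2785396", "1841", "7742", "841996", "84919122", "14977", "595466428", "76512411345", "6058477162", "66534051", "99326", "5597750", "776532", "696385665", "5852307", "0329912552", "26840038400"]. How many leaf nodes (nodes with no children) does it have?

18

A leaf is a node with no children — equivalently, the end of a word that is not a proper prefix of any other stored word.
Those words: "0329912552", "14977", "1841", "2080", "26840038400", "2785396", "5597750", "5852307", "595466428", "6058477162", "66534051", "696385665", "76512411345", "7742", "776532", "841996", "84919122", "99326"
Leaf count: 18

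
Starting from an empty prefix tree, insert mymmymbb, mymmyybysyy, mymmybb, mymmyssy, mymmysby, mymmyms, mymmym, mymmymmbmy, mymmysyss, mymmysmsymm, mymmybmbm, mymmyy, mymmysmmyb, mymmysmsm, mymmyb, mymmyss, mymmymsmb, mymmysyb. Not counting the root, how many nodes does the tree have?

44

For each word, the new-node count is its length minus the longest prefix already in the trie:
  "mymmymbb" → 8 new (m, y, m, m, y, m, b, b)
  "mymmyybysyy" → prefix "mymmy" already present; 6 new (y, b, y, s, y, y)
  "mymmybb" → prefix "mymmy" already present; 2 new (b, b)
  "mymmyssy" → prefix "mymmy" already present; 3 new (s, s, y)
  "mymmysby" → prefix "mymmys" already present; 2 new (b, y)
  "mymmyms" → prefix "mymmym" already present; 1 new (s)
  "mymmym" → prefix "mymmym" already present; 0 new (none)
  "mymmymmbmy" → prefix "mymmym" already present; 4 new (m, b, m, y)
  "mymmysyss" → prefix "mymmys" already present; 3 new (y, s, s)
  "mymmysmsymm" → prefix "mymmys" already present; 5 new (m, s, y, m, m)
  "mymmybmbm" → prefix "mymmyb" already present; 3 new (m, b, m)
  "mymmyy" → prefix "mymmyy" already present; 0 new (none)
  "mymmysmmyb" → prefix "mymmysm" already present; 3 new (m, y, b)
  "mymmysmsm" → prefix "mymmysms" already present; 1 new (m)
  "mymmyb" → prefix "mymmyb" already present; 0 new (none)
  "mymmyss" → prefix "mymmyss" already present; 0 new (none)
  "mymmymsmb" → prefix "mymmyms" already present; 2 new (m, b)
  "mymmysyb" → prefix "mymmysy" already present; 1 new (b)
Total nodes = 8 + 6 + 2 + 3 + 2 + 1 + 0 + 4 + 3 + 5 + 3 + 0 + 3 + 1 + 0 + 0 + 2 + 1 = 44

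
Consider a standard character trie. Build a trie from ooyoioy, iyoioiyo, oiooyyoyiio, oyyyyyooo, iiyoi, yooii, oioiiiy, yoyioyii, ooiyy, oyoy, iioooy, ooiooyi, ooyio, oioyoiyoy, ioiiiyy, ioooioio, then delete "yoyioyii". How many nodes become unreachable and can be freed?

6

Walk "yoyioyii" from the leaf back toward the root, removing each node that no remaining word uses.
The suffix "yioyii" (6 nodes) is used only by "yoyioyii"; the node for "yo" still has the child "o", so pruning stops there.
Nodes removed: 6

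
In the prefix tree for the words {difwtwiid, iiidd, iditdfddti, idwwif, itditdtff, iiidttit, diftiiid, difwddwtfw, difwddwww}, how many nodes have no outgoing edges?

Leaves are exactly the stored words that no other stored word extends.
Those words: "diftiiid", "difwddwtfw", "difwddwww", "difwtwiid", "iditdfddti", "idwwif", "iiidd", "iiidttit", "itditdtff"
Leaf count: 9

9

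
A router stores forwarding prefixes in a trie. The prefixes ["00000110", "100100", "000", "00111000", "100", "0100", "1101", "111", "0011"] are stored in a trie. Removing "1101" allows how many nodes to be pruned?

Walk "1101" from the leaf back toward the root, removing each node that no remaining word uses.
The suffix "01" (2 nodes) is used only by "1101"; the node for "11" still has the child "1", so pruning stops there.
Nodes removed: 2

2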